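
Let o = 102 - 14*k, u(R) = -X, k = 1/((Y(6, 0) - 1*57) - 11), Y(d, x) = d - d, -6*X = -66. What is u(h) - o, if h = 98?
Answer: -3849/34 ≈ -113.21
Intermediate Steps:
X = 11 (X = -⅙*(-66) = 11)
Y(d, x) = 0
k = -1/68 (k = 1/((0 - 1*57) - 11) = 1/((0 - 57) - 11) = 1/(-57 - 11) = 1/(-68) = -1/68 ≈ -0.014706)
u(R) = -11 (u(R) = -1*11 = -11)
o = 3475/34 (o = 102 - 14*(-1/68) = 102 + 7/34 = 3475/34 ≈ 102.21)
u(h) - o = -11 - 1*3475/34 = -11 - 3475/34 = -3849/34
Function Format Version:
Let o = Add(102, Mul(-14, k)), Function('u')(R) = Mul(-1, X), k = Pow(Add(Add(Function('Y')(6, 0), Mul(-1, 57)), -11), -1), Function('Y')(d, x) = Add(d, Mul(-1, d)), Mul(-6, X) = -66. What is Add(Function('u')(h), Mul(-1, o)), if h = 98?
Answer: Rational(-3849, 34) ≈ -113.21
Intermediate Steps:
X = 11 (X = Mul(Rational(-1, 6), -66) = 11)
Function('Y')(d, x) = 0
k = Rational(-1, 68) (k = Pow(Add(Add(0, Mul(-1, 57)), -11), -1) = Pow(Add(Add(0, -57), -11), -1) = Pow(Add(-57, -11), -1) = Pow(-68, -1) = Rational(-1, 68) ≈ -0.014706)
Function('u')(R) = -11 (Function('u')(R) = Mul(-1, 11) = -11)
o = Rational(3475, 34) (o = Add(102, Mul(-14, Rational(-1, 68))) = Add(102, Rational(7, 34)) = Rational(3475, 34) ≈ 102.21)
Add(Function('u')(h), Mul(-1, o)) = Add(-11, Mul(-1, Rational(3475, 34))) = Add(-11, Rational(-3475, 34)) = Rational(-3849, 34)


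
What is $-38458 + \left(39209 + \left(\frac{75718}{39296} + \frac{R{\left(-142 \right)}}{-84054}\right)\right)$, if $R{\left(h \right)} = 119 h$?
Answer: $\frac{621892724641}{825746496} \approx 753.13$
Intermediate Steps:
$-38458 + \left(39209 + \left(\frac{75718}{39296} + \frac{R{\left(-142 \right)}}{-84054}\right)\right) = -38458 + \left(39209 + \left(\frac{75718}{39296} + \frac{119 \left(-142\right)}{-84054}\right)\right) = -38458 + \left(39209 + \left(75718 \cdot \frac{1}{39296} - - \frac{8449}{42027}\right)\right) = -38458 + \left(39209 + \left(\frac{37859}{19648} + \frac{8449}{42027}\right)\right) = -38458 + \left(39209 + \frac{1757106145}{825746496}\right) = -38458 + \frac{32378451467809}{825746496} = \frac{621892724641}{825746496}$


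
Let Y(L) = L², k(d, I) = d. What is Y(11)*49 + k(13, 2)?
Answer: 5942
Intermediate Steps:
Y(11)*49 + k(13, 2) = 11²*49 + 13 = 121*49 + 13 = 5929 + 13 = 5942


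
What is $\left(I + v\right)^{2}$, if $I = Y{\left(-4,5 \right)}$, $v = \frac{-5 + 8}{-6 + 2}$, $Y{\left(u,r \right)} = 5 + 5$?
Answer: $\frac{1369}{16} \approx 85.563$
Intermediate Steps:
$Y{\left(u,r \right)} = 10$
$v = - \frac{3}{4}$ ($v = \frac{3}{-4} = 3 \left(- \frac{1}{4}\right) = - \frac{3}{4} \approx -0.75$)
$I = 10$
$\left(I + v\right)^{2} = \left(10 - \frac{3}{4}\right)^{2} = \left(\frac{37}{4}\right)^{2} = \frac{1369}{16}$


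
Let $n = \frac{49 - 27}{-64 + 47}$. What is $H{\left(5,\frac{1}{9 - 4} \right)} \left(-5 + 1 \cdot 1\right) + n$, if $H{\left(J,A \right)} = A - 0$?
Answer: $- \frac{178}{85} \approx -2.0941$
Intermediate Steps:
$H{\left(J,A \right)} = A$ ($H{\left(J,A \right)} = A + \left(-3 + 3\right) = A + 0 = A$)
$n = - \frac{22}{17}$ ($n = \frac{22}{-17} = 22 \left(- \frac{1}{17}\right) = - \frac{22}{17} \approx -1.2941$)
$H{\left(5,\frac{1}{9 - 4} \right)} \left(-5 + 1 \cdot 1\right) + n = \frac{-5 + 1 \cdot 1}{9 - 4} - \frac{22}{17} = \frac{-5 + 1}{5} - \frac{22}{17} = \frac{1}{5} \left(-4\right) - \frac{22}{17} = - \frac{4}{5} - \frac{22}{17} = - \frac{178}{85}$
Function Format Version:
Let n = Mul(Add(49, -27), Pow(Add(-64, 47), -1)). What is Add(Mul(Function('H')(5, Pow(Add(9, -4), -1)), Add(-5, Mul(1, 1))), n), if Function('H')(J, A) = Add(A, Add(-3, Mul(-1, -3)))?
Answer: Rational(-178, 85) ≈ -2.0941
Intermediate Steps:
Function('H')(J, A) = A (Function('H')(J, A) = Add(A, Add(-3, 3)) = Add(A, 0) = A)
n = Rational(-22, 17) (n = Mul(22, Pow(-17, -1)) = Mul(22, Rational(-1, 17)) = Rational(-22, 17) ≈ -1.2941)
Add(Mul(Function('H')(5, Pow(Add(9, -4), -1)), Add(-5, Mul(1, 1))), n) = Add(Mul(Pow(Add(9, -4), -1), Add(-5, Mul(1, 1))), Rational(-22, 17)) = Add(Mul(Pow(5, -1), Add(-5, 1)), Rational(-22, 17)) = Add(Mul(Rational(1, 5), -4), Rational(-22, 17)) = Add(Rational(-4, 5), Rational(-22, 17)) = Rational(-178, 85)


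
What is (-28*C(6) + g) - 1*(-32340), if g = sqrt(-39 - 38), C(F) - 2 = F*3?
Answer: 31780 + I*sqrt(77) ≈ 31780.0 + 8.775*I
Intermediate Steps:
C(F) = 2 + 3*F (C(F) = 2 + F*3 = 2 + 3*F)
g = I*sqrt(77) (g = sqrt(-77) = I*sqrt(77) ≈ 8.775*I)
(-28*C(6) + g) - 1*(-32340) = (-28*(2 + 3*6) + I*sqrt(77)) - 1*(-32340) = (-28*(2 + 18) + I*sqrt(77)) + 32340 = (-28*20 + I*sqrt(77)) + 32340 = (-560 + I*sqrt(77)) + 32340 = 31780 + I*sqrt(77)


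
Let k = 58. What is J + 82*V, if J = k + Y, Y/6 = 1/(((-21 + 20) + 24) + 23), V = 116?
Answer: 220113/23 ≈ 9570.1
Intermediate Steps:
Y = 3/23 (Y = 6/(((-21 + 20) + 24) + 23) = 6/((-1 + 24) + 23) = 6/(23 + 23) = 6/46 = 6*(1/46) = 3/23 ≈ 0.13043)
J = 1337/23 (J = 58 + 3/23 = 1337/23 ≈ 58.130)
J + 82*V = 1337/23 + 82*116 = 1337/23 + 9512 = 220113/23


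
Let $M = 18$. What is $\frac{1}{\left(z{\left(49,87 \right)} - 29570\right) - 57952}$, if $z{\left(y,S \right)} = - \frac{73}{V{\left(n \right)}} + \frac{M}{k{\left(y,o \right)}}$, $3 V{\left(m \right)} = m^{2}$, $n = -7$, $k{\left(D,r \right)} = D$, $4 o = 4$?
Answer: $- \frac{49}{4288779} \approx -1.1425 \cdot 10^{-5}$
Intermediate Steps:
$o = 1$ ($o = \frac{1}{4} \cdot 4 = 1$)
$V{\left(m \right)} = \frac{m^{2}}{3}$
$z{\left(y,S \right)} = - \frac{219}{49} + \frac{18}{y}$ ($z{\left(y,S \right)} = - \frac{73}{\frac{1}{3} \left(-7\right)^{2}} + \frac{18}{y} = - \frac{73}{\frac{1}{3} \cdot 49} + \frac{18}{y} = - \frac{73}{\frac{49}{3}} + \frac{18}{y} = \left(-73\right) \frac{3}{49} + \frac{18}{y} = - \frac{219}{49} + \frac{18}{y}$)
$\frac{1}{\left(z{\left(49,87 \right)} - 29570\right) - 57952} = \frac{1}{\left(\left(- \frac{219}{49} + \frac{18}{49}\right) - 29570\right) - 57952} = \frac{1}{\left(- \frac{201}{49} - 29570\right) - 57952} = \frac{1}{- \frac{1449131}{49} - 57952} = \frac{1}{- \frac{4288779}{49}} = - \frac{49}{4288779}$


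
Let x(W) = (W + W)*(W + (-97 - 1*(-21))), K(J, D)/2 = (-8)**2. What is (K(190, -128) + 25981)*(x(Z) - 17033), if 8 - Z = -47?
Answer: -505026387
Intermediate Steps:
K(J, D) = 128 (K(J, D) = 2*(-8)**2 = 2*64 = 128)
Z = 55 (Z = 8 - 1*(-47) = 8 + 47 = 55)
x(W) = 2*W*(-76 + W) (x(W) = (2*W)*(W + (-97 + 21)) = (2*W)*(W - 76) = (2*W)*(-76 + W) = 2*W*(-76 + W))
(K(190, -128) + 25981)*(x(Z) - 17033) = (128 + 25981)*(2*55*(-76 + 55) - 17033) = 26109*(2*55*(-21) - 17033) = 26109*(-2310 - 17033) = 26109*(-19343) = -505026387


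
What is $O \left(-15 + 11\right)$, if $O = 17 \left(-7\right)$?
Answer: $476$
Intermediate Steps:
$O = -119$
$O \left(-15 + 11\right) = - 119 \left(-15 + 11\right) = \left(-119\right) \left(-4\right) = 476$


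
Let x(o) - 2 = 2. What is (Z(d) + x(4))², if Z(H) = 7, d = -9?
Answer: 121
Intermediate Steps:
x(o) = 4 (x(o) = 2 + 2 = 4)
(Z(d) + x(4))² = (7 + 4)² = 11² = 121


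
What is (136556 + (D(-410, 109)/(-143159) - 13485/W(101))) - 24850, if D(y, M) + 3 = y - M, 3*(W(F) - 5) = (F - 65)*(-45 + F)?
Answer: 10824463789237/96918643 ≈ 1.1169e+5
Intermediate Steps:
W(F) = 5 + (-65 + F)*(-45 + F)/3 (W(F) = 5 + ((F - 65)*(-45 + F))/3 = 5 + ((-65 + F)*(-45 + F))/3 = 5 + (-65 + F)*(-45 + F)/3)
D(y, M) = -3 + y - M (D(y, M) = -3 + (y - M) = -3 + y - M)
(136556 + (D(-410, 109)/(-143159) - 13485/W(101))) - 24850 = (136556 + ((-3 - 410 - 1*109)/(-143159) - 13485/(980 - 110/3*101 + (1/3)*101**2))) - 24850 = (136556 + ((-3 - 410 - 109)*(-1/143159) - 13485/(980 - 11110/3 + (1/3)*10201))) - 24850 = (136556 + (-522*(-1/143159) - 13485/(980 - 11110/3 + 10201/3))) - 24850 = (136556 + (522/143159 - 13485/677)) - 24850 = (136556 - 1930145721/96918643) - 24850 = 13232892067787/96918643 - 24850 = 10824463789237/96918643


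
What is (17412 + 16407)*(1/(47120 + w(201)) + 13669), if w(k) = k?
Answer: 21875169134250/47321 ≈ 4.6227e+8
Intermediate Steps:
(17412 + 16407)*(1/(47120 + w(201)) + 13669) = (17412 + 16407)*(1/(47120 + 201) + 13669) = 33819*(1/47321 + 13669) = 33819*(646830750/47321) = 21875169134250/47321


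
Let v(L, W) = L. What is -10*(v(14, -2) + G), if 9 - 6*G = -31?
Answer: -620/3 ≈ -206.67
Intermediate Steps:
G = 20/3 (G = 3/2 - ⅙*(-31) = 3/2 + 31/6 = 20/3 ≈ 6.6667)
-10*(v(14, -2) + G) = -10*(14 + 20/3) = -10*62/3 = -620/3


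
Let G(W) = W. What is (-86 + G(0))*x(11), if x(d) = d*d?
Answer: -10406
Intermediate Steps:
x(d) = d**2
(-86 + G(0))*x(11) = (-86 + 0)*11**2 = -86*121 = -10406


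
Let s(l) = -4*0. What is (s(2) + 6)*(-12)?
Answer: -72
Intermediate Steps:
s(l) = 0
(s(2) + 6)*(-12) = (0 + 6)*(-12) = 6*(-12) = -72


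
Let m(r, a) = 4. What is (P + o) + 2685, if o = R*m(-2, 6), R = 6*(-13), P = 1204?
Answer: 3577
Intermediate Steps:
R = -78
o = -312 (o = -78*4 = -312)
(P + o) + 2685 = (1204 - 312) + 2685 = 892 + 2685 = 3577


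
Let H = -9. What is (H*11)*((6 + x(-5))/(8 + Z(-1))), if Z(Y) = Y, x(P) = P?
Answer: -99/7 ≈ -14.143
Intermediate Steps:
(H*11)*((6 + x(-5))/(8 + Z(-1))) = (-9*11)*((6 - 5)/(8 - 1)) = -99/7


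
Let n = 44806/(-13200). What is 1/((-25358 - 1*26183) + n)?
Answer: -6600/340193003 ≈ -1.9401e-5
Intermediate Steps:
n = -22403/6600 (n = 44806*(-1/13200) = -22403/6600 ≈ -3.3944)
1/((-25358 - 1*26183) + n) = 1/((-25358 - 1*26183) - 22403/6600) = 1/((-25358 - 26183) - 22403/6600) = 1/(-51541 - 22403/6600) = 1/(-340193003/6600) = -6600/340193003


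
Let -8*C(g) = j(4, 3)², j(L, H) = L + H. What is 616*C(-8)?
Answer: -3773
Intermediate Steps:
j(L, H) = H + L
C(g) = -49/8 (C(g) = -(3 + 4)²/8 = -⅛*7² = -⅛*49 = -49/8)
616*C(-8) = 616*(-49/8) = -3773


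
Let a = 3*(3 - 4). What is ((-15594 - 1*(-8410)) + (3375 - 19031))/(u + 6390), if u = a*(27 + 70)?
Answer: -22840/6099 ≈ -3.7449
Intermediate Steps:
a = -3 (a = 3*(-1) = -3)
u = -291 (u = -3*(27 + 70) = -3*97 = -291)
((-15594 - 1*(-8410)) + (3375 - 19031))/(u + 6390) = ((-15594 - 1*(-8410)) + (3375 - 19031))/(-291 + 6390) = ((-15594 + 8410) - 15656)/6099 = (-7184 - 15656)*(1/6099) = -22840*1/6099 = -22840/6099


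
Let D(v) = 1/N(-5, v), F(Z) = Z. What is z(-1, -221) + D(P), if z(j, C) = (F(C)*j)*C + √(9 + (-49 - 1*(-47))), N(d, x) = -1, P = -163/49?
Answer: -48842 + √7 ≈ -48839.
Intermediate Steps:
P = -163/49 (P = -163*1/49 = -163/49 ≈ -3.3265)
D(v) = -1 (D(v) = 1/(-1) = -1)
z(j, C) = √7 + j*C² (z(j, C) = (C*j)*C + √(9 + (-49 - 1*(-47))) = j*C² + √(9 + (-49 + 47)) = j*C² + √(9 - 2) = j*C² + √7 = √7 + j*C²)
z(-1, -221) + D(P) = (√7 - 1*(-221)²) - 1 = (√7 - 1*48841) - 1 = (√7 - 48841) - 1 = (-48841 + √7) - 1 = -48842 + √7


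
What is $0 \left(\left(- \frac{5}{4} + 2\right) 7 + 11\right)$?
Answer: $0$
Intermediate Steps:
$0 \left(\left(- \frac{5}{4} + 2\right) 7 + 11\right) = 0 \left(\frac{3}{4} \cdot 7 + 11\right) = 0 \left(\frac{21}{4} + 11\right) = 0 \cdot \frac{65}{4} = 0$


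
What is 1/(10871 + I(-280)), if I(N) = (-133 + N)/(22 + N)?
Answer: 258/2805131 ≈ 9.1974e-5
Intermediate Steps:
I(N) = (-133 + N)/(22 + N)
1/(10871 + I(-280)) = 1/(10871 + (-133 - 280)/(22 - 280)) = 1/(10871 - 413/(-258)) = 1/(10871 - 1/258*(-413)) = 1/(10871 + 413/258) = 1/(2805131/258) = 258/2805131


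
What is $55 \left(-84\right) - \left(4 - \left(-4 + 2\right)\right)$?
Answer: $-4626$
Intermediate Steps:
$55 \left(-84\right) - \left(4 - \left(-4 + 2\right)\right) = -4620 + \left(-4 + 1 \left(-2\right)\right) = -4620 - 6 = -4626$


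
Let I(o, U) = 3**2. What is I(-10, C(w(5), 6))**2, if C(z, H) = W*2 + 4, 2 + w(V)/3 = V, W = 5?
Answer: 81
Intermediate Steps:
w(V) = -6 + 3*V
C(z, H) = 14 (C(z, H) = 5*2 + 4 = 10 + 4 = 14)
I(o, U) = 9
I(-10, C(w(5), 6))**2 = 9**2 = 81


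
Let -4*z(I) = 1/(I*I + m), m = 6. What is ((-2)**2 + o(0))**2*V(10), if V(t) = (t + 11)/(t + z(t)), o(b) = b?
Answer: 47488/1413 ≈ 33.608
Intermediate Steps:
z(I) = -1/(4*(6 + I**2)) (z(I) = -1/(4*(I*I + 6)) = -1/(4*(I**2 + 6)) = -1/(4*(6 + I**2)))
V(t) = (11 + t)/(t - 1/(24 + 4*t**2)) (V(t) = (t + 11)/(t - 1/(24 + 4*t**2)) = (11 + t)/(t - 1/(24 + 4*t**2)))
((-2)**2 + o(0))**2*V(10) = ((-2)**2 + 0)**2*(4*(6 + 10**2)*(11 + 10)/(-1 + 4*10*(6 + 10**2))) = (4 + 0)**2*(4*(6 + 100)*21/(-1 + 4*10*(6 + 100))) = 4**2*(4*106*21/(-1 + 4*10*106)) = 16*(4*106*21/(-1 + 4240)) = 16*(4*106*21/4239) = 16*(4*(1/4239)*106*21) = 16*(2968/1413) = 47488/1413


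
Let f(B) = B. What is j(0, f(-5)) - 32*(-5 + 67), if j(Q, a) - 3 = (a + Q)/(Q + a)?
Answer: -1980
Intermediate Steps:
j(Q, a) = 4 (j(Q, a) = 3 + (a + Q)/(Q + a) = 3 + (Q + a)/(Q + a) = 3 + 1 = 4)
j(0, f(-5)) - 32*(-5 + 67) = 4 - 32*(-5 + 67) = 4 - 32*62 = 4 - 1984 = -1980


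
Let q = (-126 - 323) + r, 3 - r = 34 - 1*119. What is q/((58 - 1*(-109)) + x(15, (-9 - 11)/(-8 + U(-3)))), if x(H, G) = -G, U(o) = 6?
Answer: -361/157 ≈ -2.2994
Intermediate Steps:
r = 88 (r = 3 - (34 - 1*119) = 3 - (34 - 119) = 3 - 1*(-85) = 3 + 85 = 88)
q = -361 (q = (-126 - 323) + 88 = -449 + 88 = -361)
q/((58 - 1*(-109)) + x(15, (-9 - 11)/(-8 + U(-3)))) = -361/((58 - 1*(-109)) - (-9 - 11)/(-8 + 6)) = -361/((58 + 109) - (-20)/(-2)) = -361/(167 - (-20)*(-1)/2) = -361/(167 - 1*10) = -361/(167 - 10) = -361/157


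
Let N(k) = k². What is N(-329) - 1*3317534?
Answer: -3209293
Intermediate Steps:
N(-329) - 1*3317534 = (-329)² - 1*3317534 = 108241 - 3317534 = -3209293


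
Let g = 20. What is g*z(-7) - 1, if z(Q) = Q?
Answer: -141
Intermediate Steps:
g*z(-7) - 1 = 20*(-7) - 1 = -140 - 1 = -141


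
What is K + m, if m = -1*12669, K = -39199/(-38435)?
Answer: -486893816/38435 ≈ -12668.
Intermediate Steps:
K = 39199/38435 (K = -39199*(-1/38435) = 39199/38435 ≈ 1.0199)
m = -12669
K + m = 39199/38435 - 12669 = -486893816/38435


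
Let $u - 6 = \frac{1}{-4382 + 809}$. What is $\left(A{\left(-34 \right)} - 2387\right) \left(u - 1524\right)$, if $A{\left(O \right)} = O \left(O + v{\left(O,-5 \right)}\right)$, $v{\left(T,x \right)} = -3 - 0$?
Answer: $\frac{6123487135}{3573} \approx 1.7138 \cdot 10^{6}$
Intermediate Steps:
$u = \frac{21437}{3573}$ ($u = 6 + \frac{1}{-4382 + 809} = 6 + \frac{1}{-3573} = 6 - \frac{1}{3573} = \frac{21437}{3573} \approx 5.9997$)
$v{\left(T,x \right)} = -3$ ($v{\left(T,x \right)} = -3 + 0 = -3$)
$A{\left(O \right)} = O \left(-3 + O\right)$ ($A{\left(O \right)} = O \left(O - 3\right) = O \left(-3 + O\right)$)
$\left(A{\left(-34 \right)} - 2387\right) \left(u - 1524\right) = \left(- 34 \left(-3 - 34\right) - 2387\right) \left(\frac{21437}{3573} - 1524\right) = \left(\left(-34\right) \left(-37\right) - 2387\right) \left(- \frac{5423815}{3573}\right) = \left(1258 - 2387\right) \left(- \frac{5423815}{3573}\right) = \left(-1129\right) \left(- \frac{5423815}{3573}\right) = \frac{6123487135}{3573}$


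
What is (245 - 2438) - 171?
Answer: -2364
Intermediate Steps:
(245 - 2438) - 171 = -2193 - 171 = -2364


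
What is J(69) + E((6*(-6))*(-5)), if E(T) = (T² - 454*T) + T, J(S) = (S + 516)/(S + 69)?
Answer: -2260245/46 ≈ -49136.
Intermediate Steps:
J(S) = (516 + S)/(69 + S)
E(T) = T² - 453*T
J(69) + E((6*(-6))*(-5)) = (516 + 69)/(69 + 69) + ((6*(-6))*(-5))*(-453 + (6*(-6))*(-5)) = 585/138 + (-36*(-5))*(-453 - 36*(-5)) = (1/138)*585 + 180*(-453 + 180) = 195/46 + 180*(-273) = 195/46 - 49140 = -2260245/46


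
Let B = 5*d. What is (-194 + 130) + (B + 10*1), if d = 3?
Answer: -39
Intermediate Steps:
B = 15 (B = 5*3 = 15)
(-194 + 130) + (B + 10*1) = (-194 + 130) + (15 + 10*1) = -64 + (15 + 10) = -64 + 25 = -39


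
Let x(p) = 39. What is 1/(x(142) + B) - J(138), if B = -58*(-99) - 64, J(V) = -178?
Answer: 1017627/5717 ≈ 178.00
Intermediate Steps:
B = 5678 (B = 5742 - 64 = 5678)
1/(x(142) + B) - J(138) = 1/(39 + 5678) - 1*(-178) = 1/5717 + 178 = 1017627/5717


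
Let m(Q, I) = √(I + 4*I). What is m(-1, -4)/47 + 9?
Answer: 9 + 2*I*√5/47 ≈ 9.0 + 0.095152*I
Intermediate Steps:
m(Q, I) = √5*√I (m(Q, I) = √(5*I) = √5*√I)
m(-1, -4)/47 + 9 = (√5*√(-4))/47 + 9 = (√5*(2*I))/47 + 9 = (2*I*√5)/47 + 9 = 2*I*√5/47 + 9 = 9 + 2*I*√5/47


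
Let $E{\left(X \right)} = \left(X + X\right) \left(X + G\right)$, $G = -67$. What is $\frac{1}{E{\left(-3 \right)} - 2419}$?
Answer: $- \frac{1}{1999} \approx -0.00050025$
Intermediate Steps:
$E{\left(X \right)} = 2 X \left(-67 + X\right)$ ($E{\left(X \right)} = \left(X + X\right) \left(X - 67\right) = 2 X \left(-67 + X\right)$)
$\frac{1}{E{\left(-3 \right)} - 2419} = \frac{1}{2 \left(-3\right) \left(-67 - 3\right) - 2419} = \frac{1}{2 \left(-3\right) \left(-70\right) - 2419} = \frac{1}{420 - 2419} = \frac{1}{-1999} = - \frac{1}{1999}$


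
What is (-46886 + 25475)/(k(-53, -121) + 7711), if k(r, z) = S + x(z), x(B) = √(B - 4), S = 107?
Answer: -167391198/61121249 + 107055*I*√5/61121249 ≈ -2.7387 + 0.0039165*I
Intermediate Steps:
x(B) = √(-4 + B)
k(r, z) = 107 + √(-4 + z)
(-46886 + 25475)/(k(-53, -121) + 7711) = (-46886 + 25475)/((107 + √(-4 - 121)) + 7711) = -21411/((107 + √(-125)) + 7711) = -21411/((107 + 5*I*√5) + 7711) = -21411/(7818 + 5*I*√5)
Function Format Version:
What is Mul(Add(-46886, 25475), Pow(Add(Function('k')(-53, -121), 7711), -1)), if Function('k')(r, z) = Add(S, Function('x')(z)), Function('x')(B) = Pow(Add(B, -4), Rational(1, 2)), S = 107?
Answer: Add(Rational(-167391198, 61121249), Mul(Rational(107055, 61121249), I, Pow(5, Rational(1, 2)))) ≈ Add(-2.7387, Mul(0.0039165, I))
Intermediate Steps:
Function('x')(B) = Pow(Add(-4, B), Rational(1, 2))
Function('k')(r, z) = Add(107, Pow(Add(-4, z), Rational(1, 2)))
Mul(Add(-46886, 25475), Pow(Add(Function('k')(-53, -121), 7711), -1)) = Mul(Add(-46886, 25475), Pow(Add(Add(107, Pow(Add(-4, -121), Rational(1, 2))), 7711), -1)) = Mul(-21411, Pow(Add(Add(107, Pow(-125, Rational(1, 2))), 7711), -1)) = Mul(-21411, Pow(Add(Add(107, Mul(5, I, Pow(5, Rational(1, 2)))), 7711), -1)) = Mul(-21411, Pow(Add(7818, Mul(5, I, Pow(5, Rational(1, 2)))), -1))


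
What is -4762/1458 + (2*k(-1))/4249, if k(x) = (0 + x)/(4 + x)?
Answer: -10117355/3097521 ≈ -3.2663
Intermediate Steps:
k(x) = x/(4 + x)
-4762/1458 + (2*k(-1))/4249 = -4762/1458 + (2*(-1/(4 - 1)))/4249 = -4762*1/1458 + (2*(-1/3))*(1/4249) = -2381/729 + (2*(-1*1/3))*(1/4249) = -2381/729 + (2*(-1/3))*(1/4249) = -2381/729 - 2/3*1/4249 = -2381/729 - 2/12747 = -10117355/3097521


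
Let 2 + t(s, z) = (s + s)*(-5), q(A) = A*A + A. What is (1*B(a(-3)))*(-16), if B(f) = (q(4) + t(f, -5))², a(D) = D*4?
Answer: -304704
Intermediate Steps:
a(D) = 4*D
q(A) = A + A² (q(A) = A² + A = A + A²)
t(s, z) = -2 - 10*s (t(s, z) = -2 + (s + s)*(-5) = -2 + (2*s)*(-5) = -2 - 10*s)
B(f) = (18 - 10*f)² (B(f) = (4*(1 + 4) + (-2 - 10*f))² = (4*5 + (-2 - 10*f))² = (20 + (-2 - 10*f))² = (18 - 10*f)²)
(1*B(a(-3)))*(-16) = (1*(4*(-9 + 5*(4*(-3)))²))*(-16) = (1*(4*(-9 + 5*(-12))²))*(-16) = (1*(4*(-9 - 60)²))*(-16) = (1*(4*(-69)²))*(-16) = (1*(4*4761))*(-16) = (1*19044)*(-16) = 19044*(-16) = -304704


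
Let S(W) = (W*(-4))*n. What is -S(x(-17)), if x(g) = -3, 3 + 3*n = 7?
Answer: -16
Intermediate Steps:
n = 4/3 (n = -1 + (⅓)*7 = -1 + 7/3 = 4/3 ≈ 1.3333)
S(W) = -16*W/3 (S(W) = (W*(-4))*(4/3) = -4*W*(4/3) = -16*W/3)
-S(x(-17)) = -(-16)*(-3)/3 = -1*16 = -16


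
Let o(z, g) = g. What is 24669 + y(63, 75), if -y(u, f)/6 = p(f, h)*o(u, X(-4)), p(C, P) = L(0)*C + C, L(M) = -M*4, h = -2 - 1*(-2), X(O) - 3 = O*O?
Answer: 16119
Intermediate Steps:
X(O) = 3 + O**2 (X(O) = 3 + O*O = 3 + O**2)
h = 0 (h = -2 + 2 = 0)
L(M) = -4*M
p(C, P) = C (p(C, P) = (-4*0)*C + C = 0*C + C = 0 + C = C)
y(u, f) = -114*f (y(u, f) = -6*f*(3 + (-4)**2) = -6*f*(3 + 16) = -6*f*19 = -114*f)
24669 + y(63, 75) = 24669 - 114*75 = 24669 - 8550 = 16119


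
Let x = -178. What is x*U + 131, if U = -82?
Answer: 14727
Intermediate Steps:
x*U + 131 = -178*(-82) + 131 = 14596 + 131 = 14727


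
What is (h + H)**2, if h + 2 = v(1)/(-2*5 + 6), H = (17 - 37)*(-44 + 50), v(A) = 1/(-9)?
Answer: 19280881/1296 ≈ 14877.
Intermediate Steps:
v(A) = -1/9
H = -120 (H = -20*6 = -120)
h = -71/36 (h = -2 - 1/(9*(-2*5 + 6)) = -2 - 1/(9*(-10 + 6)) = -2 - 1/9/(-4) = -2 - 1/9*(-1/4) = -2 + 1/36 = -71/36 ≈ -1.9722)
(h + H)**2 = (-71/36 - 120)**2 = (-4391/36)**2 = 19280881/1296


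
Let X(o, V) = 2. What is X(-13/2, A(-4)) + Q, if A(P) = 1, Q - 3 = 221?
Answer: 226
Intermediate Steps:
Q = 224 (Q = 3 + 221 = 224)
X(-13/2, A(-4)) + Q = 2 + 224 = 226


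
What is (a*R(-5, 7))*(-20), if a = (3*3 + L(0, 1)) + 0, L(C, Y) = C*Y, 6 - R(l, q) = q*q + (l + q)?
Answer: 8100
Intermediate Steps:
R(l, q) = 6 - l - q - q² (R(l, q) = 6 - (q*q + (l + q)) = 6 - (q² + (l + q)) = 6 - (l + q + q²) = 6 + (-l - q - q²) = 6 - l - q - q²)
a = 9 (a = (3*3 + 0*1) + 0 = (9 + 0) + 0 = 9 + 0 = 9)
(a*R(-5, 7))*(-20) = (9*(6 - 1*(-5) - 1*7 - 1*7²))*(-20) = (9*(6 + 5 - 7 - 1*49))*(-20) = (9*(6 + 5 - 7 - 49))*(-20) = (9*(-45))*(-20) = -405*(-20) = 8100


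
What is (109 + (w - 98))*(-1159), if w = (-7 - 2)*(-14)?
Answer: -158783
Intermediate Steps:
w = 126 (w = -9*(-14) = 126)
(109 + (w - 98))*(-1159) = (109 + (126 - 98))*(-1159) = (109 + 28)*(-1159) = 137*(-1159) = -158783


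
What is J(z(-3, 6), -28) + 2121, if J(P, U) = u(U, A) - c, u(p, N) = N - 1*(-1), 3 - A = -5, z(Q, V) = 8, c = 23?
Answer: 2107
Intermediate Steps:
A = 8 (A = 3 - 1*(-5) = 3 + 5 = 8)
u(p, N) = 1 + N (u(p, N) = N + 1 = 1 + N)
J(P, U) = -14 (J(P, U) = (1 + 8) - 1*23 = 9 - 23 = -14)
J(z(-3, 6), -28) + 2121 = -14 + 2121 = 2107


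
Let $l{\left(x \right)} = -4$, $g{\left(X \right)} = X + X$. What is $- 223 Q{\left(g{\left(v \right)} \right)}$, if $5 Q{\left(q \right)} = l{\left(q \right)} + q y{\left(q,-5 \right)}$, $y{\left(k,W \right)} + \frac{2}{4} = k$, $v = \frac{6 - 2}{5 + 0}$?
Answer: $\frac{12488}{125} \approx 99.904$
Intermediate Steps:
$v = \frac{4}{5} \approx 0.8$
$g{\left(X \right)} = 2 X$
$y{\left(k,W \right)} = - \frac{1}{2} + k$
$Q{\left(q \right)} = - \frac{4}{5} + \frac{q \left(- \frac{1}{2} + q\right)}{5}$ ($Q{\left(q \right)} = \frac{-4 + q \left(- \frac{1}{2} + q\right)}{5} = - \frac{4}{5} + \frac{q \left(- \frac{1}{2} + q\right)}{5}$)
$- 223 Q{\left(g{\left(v \right)} \right)} = - 223 \left(- \frac{4}{5} + \frac{2 \cdot \frac{4}{5} \left(-1 + 2 \cdot 2 \cdot \frac{4}{5}\right)}{10}\right) = - 223 \left(- \frac{4}{5} + \frac{1}{10} \cdot \frac{8}{5} \left(-1 + 2 \cdot \frac{8}{5}\right)\right) = - 223 \left(- \frac{4}{5} + \frac{1}{10} \cdot \frac{8}{5} \left(-1 + \frac{16}{5}\right)\right) = - 223 \left(- \frac{4}{5} + \frac{1}{10} \cdot \frac{8}{5} \cdot \frac{11}{5}\right) = - 223 \left(- \frac{4}{5} + \frac{44}{125}\right) = \left(-223\right) \left(- \frac{56}{125}\right) = \frac{12488}{125}$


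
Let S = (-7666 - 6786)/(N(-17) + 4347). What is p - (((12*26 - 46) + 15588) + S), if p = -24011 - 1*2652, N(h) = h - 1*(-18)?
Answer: -46212366/1087 ≈ -42514.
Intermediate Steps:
N(h) = 18 + h (N(h) = h + 18 = 18 + h)
p = -26663 (p = -24011 - 2652 = -26663)
S = -3613/1087 (S = (-7666 - 6786)/((18 - 17) + 4347) = -14452/(1 + 4347) = -14452/4348 = -14452*1/4348 = -3613/1087 ≈ -3.3238)
p - (((12*26 - 46) + 15588) + S) = -26663 - (((12*26 - 46) + 15588) - 3613/1087) = -26663 - (((312 - 46) + 15588) - 3613/1087) = -26663 - ((266 + 15588) - 3613/1087) = -26663 - (15854 - 3613/1087) = -26663 - 1*17229685/1087 = -26663 - 17229685/1087 = -46212366/1087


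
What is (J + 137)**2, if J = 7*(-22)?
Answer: 289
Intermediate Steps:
J = -154
(J + 137)**2 = (-154 + 137)**2 = (-17)**2 = 289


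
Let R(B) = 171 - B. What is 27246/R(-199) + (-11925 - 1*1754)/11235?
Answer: 30104758/415695 ≈ 72.420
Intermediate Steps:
27246/R(-199) + (-11925 - 1*1754)/11235 = 27246/(171 - 1*(-199)) + (-11925 - 1*1754)/11235 = 27246/(171 + 199) + (-11925 - 1754)*(1/11235) = 27246/370 - 13679*1/11235 = 27246*(1/370) - 13679/11235 = 13623/185 - 13679/11235 = 30104758/415695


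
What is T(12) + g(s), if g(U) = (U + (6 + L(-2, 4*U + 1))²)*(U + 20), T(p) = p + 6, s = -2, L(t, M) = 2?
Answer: 1134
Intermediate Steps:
T(p) = 6 + p
g(U) = (20 + U)*(64 + U) (g(U) = (U + (6 + 2)²)*(U + 20) = (U + 8²)*(20 + U) = (U + 64)*(20 + U) = (64 + U)*(20 + U) = (20 + U)*(64 + U))
T(12) + g(s) = (6 + 12) + (1280 + (-2)² + 84*(-2)) = 18 + (1280 + 4 - 168) = 18 + 1116 = 1134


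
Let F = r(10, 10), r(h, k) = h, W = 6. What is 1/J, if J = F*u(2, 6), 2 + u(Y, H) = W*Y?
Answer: 1/100 ≈ 0.010000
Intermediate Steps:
u(Y, H) = -2 + 6*Y
F = 10
J = 100 (J = 10*(-2 + 6*2) = 10*(-2 + 12) = 10*10 = 100)
1/J = 1/100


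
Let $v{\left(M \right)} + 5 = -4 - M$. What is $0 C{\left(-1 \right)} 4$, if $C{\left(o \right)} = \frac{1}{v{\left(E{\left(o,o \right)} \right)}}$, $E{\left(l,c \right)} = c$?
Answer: $0$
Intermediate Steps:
$v{\left(M \right)} = -9 - M$ ($v{\left(M \right)} = -5 - \left(4 + M\right) = -9 - M$)
$C{\left(o \right)} = \frac{1}{-9 - o}$
$0 C{\left(-1 \right)} 4 = 0 \left(- \frac{1}{9 - 1}\right) 4 = 0 \left(- \frac{1}{8}\right) 4 = 0 \cdot 4 = 0$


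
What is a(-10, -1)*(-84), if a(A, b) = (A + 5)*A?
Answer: -4200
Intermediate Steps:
a(A, b) = A*(5 + A) (a(A, b) = (5 + A)*A = A*(5 + A))
a(-10, -1)*(-84) = -10*(5 - 10)*(-84) = -10*(-5)*(-84) = 50*(-84) = -4200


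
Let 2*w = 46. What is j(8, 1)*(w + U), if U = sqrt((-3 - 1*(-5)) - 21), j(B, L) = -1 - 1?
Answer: -46 - 2*I*sqrt(19) ≈ -46.0 - 8.7178*I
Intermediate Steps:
w = 23 (w = (1/2)*46 = 23)
j(B, L) = -2
U = I*sqrt(19) (U = sqrt((-3 + 5) - 21) = sqrt(2 - 21) = sqrt(-19) = I*sqrt(19) ≈ 4.3589*I)
j(8, 1)*(w + U) = -2*(23 + I*sqrt(19)) = -46 - 2*I*sqrt(19)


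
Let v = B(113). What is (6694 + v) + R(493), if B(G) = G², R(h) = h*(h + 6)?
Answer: 265470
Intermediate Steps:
R(h) = h*(6 + h)
v = 12769 (v = 113² = 12769)
(6694 + v) + R(493) = (6694 + 12769) + 493*(6 + 493) = 19463 + 493*499 = 19463 + 246007 = 265470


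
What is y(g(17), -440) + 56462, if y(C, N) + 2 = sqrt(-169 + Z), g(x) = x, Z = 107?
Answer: 56460 + I*sqrt(62) ≈ 56460.0 + 7.874*I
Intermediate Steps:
y(C, N) = -2 + I*sqrt(62) (y(C, N) = -2 + sqrt(-169 + 107) = -2 + sqrt(-62) = -2 + I*sqrt(62))
y(g(17), -440) + 56462 = (-2 + I*sqrt(62)) + 56462 = 56460 + I*sqrt(62)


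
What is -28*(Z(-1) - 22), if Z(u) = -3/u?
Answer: 532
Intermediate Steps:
-28*(Z(-1) - 22) = -28*(-3/(-1) - 22) = -28*(-3*(-1) - 22) = -28*(3 - 22) = -28*(-19) = 532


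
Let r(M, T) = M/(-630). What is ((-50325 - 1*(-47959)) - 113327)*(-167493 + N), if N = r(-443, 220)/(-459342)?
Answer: 5607644204930235539/289385460 ≈ 1.9378e+10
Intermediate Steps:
r(M, T) = -M/630 (r(M, T) = M*(-1/630) = -M/630)
N = -443/289385460 (N = -1/630*(-443)/(-459342) = (443/630)*(-1/459342) = -443/289385460 ≈ -1.5308e-6)
((-50325 - 1*(-47959)) - 113327)*(-167493 + N) = ((-50325 - 1*(-47959)) - 113327)*(-167493 - 443/289385460) = ((-50325 + 47959) - 113327)*(-48470038852223/289385460) = (-2366 - 113327)*(-48470038852223/289385460) = -115693*(-48470038852223/289385460) = 5607644204930235539/289385460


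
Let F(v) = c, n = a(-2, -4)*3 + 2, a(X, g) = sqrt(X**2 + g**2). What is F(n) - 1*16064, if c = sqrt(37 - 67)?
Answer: -16064 + I*sqrt(30) ≈ -16064.0 + 5.4772*I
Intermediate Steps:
c = I*sqrt(30) (c = sqrt(-30) = I*sqrt(30) ≈ 5.4772*I)
n = 2 + 6*sqrt(5) (n = sqrt((-2)**2 + (-4)**2)*3 + 2 = sqrt(4 + 16)*3 + 2 = sqrt(20)*3 + 2 = (2*sqrt(5))*3 + 2 = 6*sqrt(5) + 2 = 2 + 6*sqrt(5) ≈ 15.416)
F(v) = I*sqrt(30)
F(n) - 1*16064 = I*sqrt(30) - 1*16064 = I*sqrt(30) - 16064 = -16064 + I*sqrt(30)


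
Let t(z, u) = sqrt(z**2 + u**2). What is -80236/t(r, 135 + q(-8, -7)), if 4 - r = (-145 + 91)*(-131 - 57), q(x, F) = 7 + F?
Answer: -80236*sqrt(103000129)/103000129 ≈ -7.9059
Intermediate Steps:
r = -10148 (r = 4 - (-145 + 91)*(-131 - 57) = 4 - (-54)*(-188) = 4 - 1*10152 = 4 - 10152 = -10148)
t(z, u) = sqrt(u**2 + z**2)
-80236/t(r, 135 + q(-8, -7)) = -80236/sqrt((135 + (7 - 7))**2 + (-10148)**2) = -80236/sqrt((135 + 0)**2 + 102981904) = -80236/sqrt(135**2 + 102981904) = -80236/sqrt(18225 + 102981904) = -80236*sqrt(103000129)/103000129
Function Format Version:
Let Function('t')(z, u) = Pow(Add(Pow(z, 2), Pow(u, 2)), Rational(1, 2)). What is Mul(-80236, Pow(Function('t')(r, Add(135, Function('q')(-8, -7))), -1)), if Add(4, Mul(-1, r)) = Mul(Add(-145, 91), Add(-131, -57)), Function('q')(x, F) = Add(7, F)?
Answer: Mul(Rational(-80236, 103000129), Pow(103000129, Rational(1, 2))) ≈ -7.9059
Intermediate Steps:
r = -10148 (r = Add(4, Mul(-1, Mul(Add(-145, 91), Add(-131, -57)))) = Add(4, Mul(-1, Mul(-54, -188))) = Add(4, Mul(-1, 10152)) = Add(4, -10152) = -10148)
Function('t')(z, u) = Pow(Add(Pow(u, 2), Pow(z, 2)), Rational(1, 2))
Mul(-80236, Pow(Function('t')(r, Add(135, Function('q')(-8, -7))), -1)) = Mul(-80236, Pow(Pow(Add(Pow(Add(135, Add(7, -7)), 2), Pow(-10148, 2)), Rational(1, 2)), -1)) = Mul(-80236, Pow(Pow(Add(Pow(Add(135, 0), 2), 102981904), Rational(1, 2)), -1)) = Mul(-80236, Pow(Pow(Add(Pow(135, 2), 102981904), Rational(1, 2)), -1)) = Mul(-80236, Pow(Pow(Add(18225, 102981904), Rational(1, 2)), -1)) = Mul(-80236, Pow(Pow(103000129, Rational(1, 2)), -1)) = Mul(-80236, Mul(Rational(1, 103000129), Pow(103000129, Rational(1, 2)))) = Mul(Rational(-80236, 103000129), Pow(103000129, Rational(1, 2)))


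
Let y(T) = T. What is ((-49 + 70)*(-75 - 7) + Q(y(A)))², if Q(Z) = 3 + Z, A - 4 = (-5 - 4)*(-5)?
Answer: 2788900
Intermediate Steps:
A = 49 (A = 4 + (-5 - 4)*(-5) = 4 - 9*(-5) = 4 + 45 = 49)
((-49 + 70)*(-75 - 7) + Q(y(A)))² = ((-49 + 70)*(-75 - 7) + (3 + 49))² = (21*(-82) + 52)² = (-1722 + 52)² = (-1670)² = 2788900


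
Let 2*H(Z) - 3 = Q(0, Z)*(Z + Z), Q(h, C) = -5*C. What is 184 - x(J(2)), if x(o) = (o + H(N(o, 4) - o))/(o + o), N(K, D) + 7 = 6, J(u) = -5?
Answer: 3513/20 ≈ 175.65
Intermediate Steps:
N(K, D) = -1 (N(K, D) = -7 + 6 = -1)
H(Z) = 3/2 - 5*Z² (H(Z) = 3/2 + ((-5*Z)*(Z + Z))/2 = 3/2 + ((-5*Z)*(2*Z))/2 = 3/2 + (-10*Z²)/2 = 3/2 - 5*Z²)
x(o) = (3/2 + o - 5*(-1 - o)²)/(2*o) (x(o) = (o + (3/2 - 5*(-1 - o)²))/(o + o) = (3/2 + o - 5*(-1 - o)²)/((2*o)) = (3/2 + o - 5*(-1 - o)²)*(1/(2*o)) = (3/2 + o - 5*(-1 - o)²)/(2*o))
184 - x(J(2)) = 184 - (3 - 10*(1 - 5)² + 2*(-5))/(4*(-5)) = 184 - (-1)*(3 - 10*(-4)² - 10)/(4*5) = 184 - (-1)*(3 - 10*16 - 10)/(4*5) = 184 - (-1)*(3 - 160 - 10)/(4*5) = 184 - (-1)*(-167)/(4*5) = 184 - 1*167/20 = 184 - 167/20 = 3513/20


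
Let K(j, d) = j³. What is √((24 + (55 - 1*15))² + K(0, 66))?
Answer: 64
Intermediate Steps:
√((24 + (55 - 1*15))² + K(0, 66)) = √((24 + (55 - 1*15))² + 0³) = √((24 + (55 - 15))² + 0) = √((24 + 40)² + 0) = √(64² + 0) = √(4096 + 0) = √4096 = 64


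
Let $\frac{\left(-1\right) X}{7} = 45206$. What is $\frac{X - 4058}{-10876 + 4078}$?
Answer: $\frac{160250}{3399} \approx 47.146$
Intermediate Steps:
$X = -316442$ ($X = \left(-7\right) 45206 = -316442$)
$\frac{X - 4058}{-10876 + 4078} = \frac{-316442 - 4058}{-10876 + 4078} = - \frac{320500}{-6798} = \left(-320500\right) \left(- \frac{1}{6798}\right) = \frac{160250}{3399}$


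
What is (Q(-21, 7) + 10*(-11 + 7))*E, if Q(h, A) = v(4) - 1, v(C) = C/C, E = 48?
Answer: -1920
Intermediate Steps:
v(C) = 1
Q(h, A) = 0 (Q(h, A) = 1 - 1 = 0)
(Q(-21, 7) + 10*(-11 + 7))*E = (0 + 10*(-11 + 7))*48 = (0 + 10*(-4))*48 = (0 - 40)*48 = -40*48 = -1920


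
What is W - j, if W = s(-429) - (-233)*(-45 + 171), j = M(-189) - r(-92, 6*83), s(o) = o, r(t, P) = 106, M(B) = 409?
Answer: 28626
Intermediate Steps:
j = 303 (j = 409 - 1*106 = 409 - 106 = 303)
W = 28929 (W = -429 - (-233)*(-45 + 171) = -429 - (-233)*126 = -429 - 1*(-29358) = -429 + 29358 = 28929)
W - j = 28929 - 1*303 = 28929 - 303 = 28626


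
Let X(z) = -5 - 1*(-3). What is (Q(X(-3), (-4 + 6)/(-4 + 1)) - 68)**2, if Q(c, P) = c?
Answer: 4900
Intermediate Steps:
X(z) = -2 (X(z) = -5 + 3 = -2)
(Q(X(-3), (-4 + 6)/(-4 + 1)) - 68)**2 = (-2 - 68)**2 = (-70)**2 = 4900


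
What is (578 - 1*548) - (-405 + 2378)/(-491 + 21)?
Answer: 16073/470 ≈ 34.198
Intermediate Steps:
(578 - 1*548) - (-405 + 2378)/(-491 + 21) = (578 - 548) - 1973/(-470) = 30 - 1973*(-1)/470 = 30 - 1*(-1973/470) = 30 + 1973/470 = 16073/470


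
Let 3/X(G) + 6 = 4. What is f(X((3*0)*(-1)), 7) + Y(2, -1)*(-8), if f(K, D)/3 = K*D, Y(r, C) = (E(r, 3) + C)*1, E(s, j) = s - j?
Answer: -31/2 ≈ -15.500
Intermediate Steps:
X(G) = -3/2 (X(G) = 3/(-6 + 4) = 3/(-2) = 3*(-½) = -3/2)
Y(r, C) = -3 + C + r (Y(r, C) = ((r - 1*3) + C)*1 = ((r - 3) + C)*1 = ((-3 + r) + C)*1 = (-3 + C + r)*1 = -3 + C + r)
f(K, D) = 3*D*K (f(K, D) = 3*(K*D) = 3*(D*K) = 3*D*K)
f(X((3*0)*(-1)), 7) + Y(2, -1)*(-8) = 3*7*(-3/2) + (-3 - 1 + 2)*(-8) = -63/2 - 2*(-8) = -63/2 + 16 = -31/2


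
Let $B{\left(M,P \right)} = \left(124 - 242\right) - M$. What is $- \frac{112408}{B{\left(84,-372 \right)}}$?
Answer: $\frac{56204}{101} \approx 556.48$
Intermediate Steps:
$B{\left(M,P \right)} = -118 - M$ ($B{\left(M,P \right)} = \left(124 - 242\right) - M = -118 - M$)
$- \frac{112408}{B{\left(84,-372 \right)}} = - \frac{112408}{-118 - 84} = - \frac{112408}{-202} = \left(-112408\right) \left(- \frac{1}{202}\right) = \frac{56204}{101}$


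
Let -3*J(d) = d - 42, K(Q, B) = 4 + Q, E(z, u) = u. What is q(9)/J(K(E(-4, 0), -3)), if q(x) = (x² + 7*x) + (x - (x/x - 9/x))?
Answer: 459/38 ≈ 12.079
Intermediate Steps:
q(x) = -1 + x² + 8*x + 9/x (q(x) = (x² + 7*x) + (x - (1 - 9/x)) = (x² + 7*x) + (x + (-1 + 9/x)) = (x² + 7*x) + (-1 + x + 9/x) = -1 + x² + 8*x + 9/x)
J(d) = 14 - d/3 (J(d) = -(d - 42)/3 = -(-42 + d)/3 = 14 - d/3)
q(9)/J(K(E(-4, 0), -3)) = (-1 + 9² + 8*9 + 9/9)/(14 - (4 + 0)/3) = (-1 + 81 + 72 + 9*(⅑))/(14 - ⅓*4) = (-1 + 81 + 72 + 1)/(14 - 4/3) = 153/(38/3) = 153*(3/38) = 459/38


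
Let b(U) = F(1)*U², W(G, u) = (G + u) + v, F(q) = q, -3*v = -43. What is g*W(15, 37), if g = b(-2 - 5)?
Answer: 9751/3 ≈ 3250.3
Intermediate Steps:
v = 43/3 (v = -⅓*(-43) = 43/3 ≈ 14.333)
W(G, u) = 43/3 + G + u (W(G, u) = (G + u) + 43/3 = 43/3 + G + u)
b(U) = U² (b(U) = 1*U² = U²)
g = 49 (g = (-2 - 5)² = (-7)² = 49)
g*W(15, 37) = 49*(43/3 + 15 + 37) = 49*(199/3) = 9751/3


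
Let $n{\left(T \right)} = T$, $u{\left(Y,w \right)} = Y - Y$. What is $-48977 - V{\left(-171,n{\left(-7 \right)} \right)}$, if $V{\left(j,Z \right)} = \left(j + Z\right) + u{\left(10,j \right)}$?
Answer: $-48799$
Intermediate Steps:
$u{\left(Y,w \right)} = 0$
$V{\left(j,Z \right)} = Z + j$ ($V{\left(j,Z \right)} = \left(j + Z\right) + 0 = \left(Z + j\right) + 0 = Z + j$)
$-48977 - V{\left(-171,n{\left(-7 \right)} \right)} = -48977 - \left(-7 - 171\right) = -48977 - -178 = -48977 + 178 = -48799$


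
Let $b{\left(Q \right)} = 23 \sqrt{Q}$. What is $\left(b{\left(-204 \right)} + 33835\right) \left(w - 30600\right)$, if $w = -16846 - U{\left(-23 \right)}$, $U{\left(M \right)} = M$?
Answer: $-1604557205 - 2181458 i \sqrt{51} \approx -1.6046 \cdot 10^{9} - 1.5579 \cdot 10^{7} i$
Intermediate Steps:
$w = -16823$ ($w = -16846 - -23 = -16846 + 23 = -16823$)
$\left(b{\left(-204 \right)} + 33835\right) \left(w - 30600\right) = \left(23 \sqrt{-204} + 33835\right) \left(-16823 - 30600\right) = \left(23 \cdot 2 i \sqrt{51} + 33835\right) \left(-47423\right) = \left(46 i \sqrt{51} + 33835\right) \left(-47423\right) = \left(33835 + 46 i \sqrt{51}\right) \left(-47423\right) = -1604557205 - 2181458 i \sqrt{51}$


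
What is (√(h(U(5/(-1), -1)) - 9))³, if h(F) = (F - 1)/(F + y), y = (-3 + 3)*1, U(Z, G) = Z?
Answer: -39*I*√195/25 ≈ -21.784*I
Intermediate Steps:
y = 0 (y = 0*1 = 0)
h(F) = (-1 + F)/F (h(F) = (F - 1)/(F + 0) = (-1 + F)/F)
(√(h(U(5/(-1), -1)) - 9))³ = (√((-1 + 5/(-1))/((5/(-1))) - 9))³ = (√((-1 + 5*(-1))/((5*(-1))) - 9))³ = (√((-1 - 5)/(-5) - 9))³ = (√(-⅕*(-6) - 9))³ = (√(6/5 - 9))³ = (√(-39/5))³ = (I*√195/5)³ = -39*I*√195/25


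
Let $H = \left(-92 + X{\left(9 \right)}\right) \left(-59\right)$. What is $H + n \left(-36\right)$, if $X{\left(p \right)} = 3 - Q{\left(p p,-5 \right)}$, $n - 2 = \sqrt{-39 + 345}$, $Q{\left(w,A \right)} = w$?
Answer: $9958 - 108 \sqrt{34} \approx 9328.3$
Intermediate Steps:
$n = 2 + 3 \sqrt{34}$ ($n = 2 + \sqrt{-39 + 345} = 2 + \sqrt{306} = 2 + 3 \sqrt{34} \approx 19.493$)
$X{\left(p \right)} = 3 - p^{2}$ ($X{\left(p \right)} = 3 - p p = 3 - p^{2}$)
$H = 10030$ ($H = \left(-92 + \left(3 - 9^{2}\right)\right) \left(-59\right) = \left(-92 + \left(3 - 81\right)\right) \left(-59\right) = \left(-92 - 78\right) \left(-59\right) = \left(-170\right) \left(-59\right) = 10030$)
$H + n \left(-36\right) = 10030 + \left(2 + 3 \sqrt{34}\right) \left(-36\right) = 10030 - \left(72 + 108 \sqrt{34}\right) = 9958 - 108 \sqrt{34}$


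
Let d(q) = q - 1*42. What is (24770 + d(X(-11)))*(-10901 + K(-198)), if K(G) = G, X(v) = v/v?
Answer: -274467171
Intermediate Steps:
X(v) = 1
d(q) = -42 + q (d(q) = q - 42 = -42 + q)
(24770 + d(X(-11)))*(-10901 + K(-198)) = (24770 + (-42 + 1))*(-10901 - 198) = (24770 - 41)*(-11099) = 24729*(-11099) = -274467171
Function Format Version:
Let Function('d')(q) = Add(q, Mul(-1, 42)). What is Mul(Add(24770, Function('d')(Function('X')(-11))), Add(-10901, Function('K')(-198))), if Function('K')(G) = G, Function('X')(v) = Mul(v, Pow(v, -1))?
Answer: -274467171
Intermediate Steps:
Function('X')(v) = 1
Function('d')(q) = Add(-42, q) (Function('d')(q) = Add(q, -42) = Add(-42, q))
Mul(Add(24770, Function('d')(Function('X')(-11))), Add(-10901, Function('K')(-198))) = Mul(Add(24770, Add(-42, 1)), Add(-10901, -198)) = Mul(Add(24770, -41), -11099) = Mul(24729, -11099) = -274467171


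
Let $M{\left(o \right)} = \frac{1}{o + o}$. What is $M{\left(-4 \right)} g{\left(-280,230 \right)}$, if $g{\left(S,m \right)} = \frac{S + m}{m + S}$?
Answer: $- \frac{1}{8} \approx -0.125$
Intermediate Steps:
$M{\left(o \right)} = \frac{1}{2 o}$
$g{\left(S,m \right)} = 1$ ($g{\left(S,m \right)} = \frac{S + m}{S + m} = 1$)
$M{\left(-4 \right)} g{\left(-280,230 \right)} = \frac{1}{2 \left(-4\right)} 1 = \frac{1}{2} \left(- \frac{1}{4}\right) 1 = \left(- \frac{1}{8}\right) 1 = - \frac{1}{8}$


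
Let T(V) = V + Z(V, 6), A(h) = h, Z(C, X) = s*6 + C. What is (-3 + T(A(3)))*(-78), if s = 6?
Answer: -3042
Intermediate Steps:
Z(C, X) = 36 + C (Z(C, X) = 6*6 + C = 36 + C)
T(V) = 36 + 2*V (T(V) = V + (36 + V) = 36 + 2*V)
(-3 + T(A(3)))*(-78) = (-3 + (36 + 2*3))*(-78) = (-3 + (36 + 6))*(-78) = (-3 + 42)*(-78) = 39*(-78) = -3042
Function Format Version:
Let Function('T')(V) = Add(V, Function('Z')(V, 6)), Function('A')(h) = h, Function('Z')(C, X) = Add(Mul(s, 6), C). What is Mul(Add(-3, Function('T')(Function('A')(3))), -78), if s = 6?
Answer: -3042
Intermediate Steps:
Function('Z')(C, X) = Add(36, C) (Function('Z')(C, X) = Add(Mul(6, 6), C) = Add(36, C))
Function('T')(V) = Add(36, Mul(2, V)) (Function('T')(V) = Add(V, Add(36, V)) = Add(36, Mul(2, V)))
Mul(Add(-3, Function('T')(Function('A')(3))), -78) = Mul(Add(-3, Add(36, Mul(2, 3))), -78) = Mul(Add(-3, Add(36, 6)), -78) = Mul(Add(-3, 42), -78) = Mul(39, -78) = -3042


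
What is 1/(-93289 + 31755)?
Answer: -1/61534 ≈ -1.6251e-5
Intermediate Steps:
1/(-93289 + 31755) = 1/(-61534) = -1/61534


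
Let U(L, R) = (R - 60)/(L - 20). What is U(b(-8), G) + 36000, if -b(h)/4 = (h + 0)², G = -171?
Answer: 3312077/92 ≈ 36001.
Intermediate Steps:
b(h) = -4*h² (b(h) = -4*(h + 0)² = -4*h²)
U(L, R) = (-60 + R)/(-20 + L)
U(b(-8), G) + 36000 = (-60 - 171)/(-20 - 4*(-8)²) + 36000 = -231/(-20 - 4*64) + 36000 = -231/(-20 - 256) + 36000 = -231/(-276) + 36000 = -1/276*(-231) + 36000 = 77/92 + 36000 = 3312077/92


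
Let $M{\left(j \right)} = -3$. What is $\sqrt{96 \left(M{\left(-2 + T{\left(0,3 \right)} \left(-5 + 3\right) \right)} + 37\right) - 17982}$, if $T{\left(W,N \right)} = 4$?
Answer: $i \sqrt{14718} \approx 121.32 i$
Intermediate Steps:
$\sqrt{96 \left(M{\left(-2 + T{\left(0,3 \right)} \left(-5 + 3\right) \right)} + 37\right) - 17982} = \sqrt{96 \left(-3 + 37\right) - 17982} = \sqrt{96 \cdot 34 - 17982} = \sqrt{3264 - 17982} = \sqrt{-14718} = i \sqrt{14718}$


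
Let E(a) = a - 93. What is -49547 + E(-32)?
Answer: -49672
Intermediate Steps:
E(a) = -93 + a
-49547 + E(-32) = -49547 + (-93 - 32) = -49547 - 125 = -49672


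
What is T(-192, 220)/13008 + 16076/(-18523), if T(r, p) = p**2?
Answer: 42962287/15059199 ≈ 2.8529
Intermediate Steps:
T(-192, 220)/13008 + 16076/(-18523) = 220**2/13008 + 16076/(-18523) = 48400*(1/13008) + 16076*(-1/18523) = 3025/813 - 16076/18523 = 42962287/15059199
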